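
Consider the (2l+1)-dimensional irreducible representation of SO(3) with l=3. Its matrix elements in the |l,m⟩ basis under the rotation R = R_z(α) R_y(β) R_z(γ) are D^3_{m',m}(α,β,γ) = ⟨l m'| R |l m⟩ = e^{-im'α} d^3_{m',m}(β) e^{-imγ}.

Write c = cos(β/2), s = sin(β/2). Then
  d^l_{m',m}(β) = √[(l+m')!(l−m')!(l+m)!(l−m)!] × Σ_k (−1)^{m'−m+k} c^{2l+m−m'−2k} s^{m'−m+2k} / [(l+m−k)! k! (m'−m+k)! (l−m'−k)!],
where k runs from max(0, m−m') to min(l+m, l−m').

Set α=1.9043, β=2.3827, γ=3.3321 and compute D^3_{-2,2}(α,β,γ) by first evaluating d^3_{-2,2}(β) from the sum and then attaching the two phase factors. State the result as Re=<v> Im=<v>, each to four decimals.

D^3_{-2,2}(1.9043,2.3827,3.3321) = e^{-i·-2·1.9043}·d^3_{-2,2}(2.3827)·e^{-i·2·3.3321}. Compute d first:
With c≡cos(β/2)=0.370406 and s≡sin(β/2)=0.928870, N=[1·120·120·1]^{1/2}=120.000000
Admissible k: 4..5 (factorial args all ≥0)
  k=4: (−1)^0·120.0000/(24)·0.3704^2·0.9289^4 = +0.510677
  k=5: (−1)^1·120.0000/(120)·0.3704^0·0.9289^6 = -0.642287
d^3_{-2,2}(2.3827) = +0.510677 -0.642287 = -0.131610
Phases: e^{-i·(-2)·1.9043}=-0.785677-0.618638i, e^{-i·(2)·3.3321}=+0.928288-0.371863i ⇒ D=+0.126265+0.037129i

Re=0.1263 Im=0.0371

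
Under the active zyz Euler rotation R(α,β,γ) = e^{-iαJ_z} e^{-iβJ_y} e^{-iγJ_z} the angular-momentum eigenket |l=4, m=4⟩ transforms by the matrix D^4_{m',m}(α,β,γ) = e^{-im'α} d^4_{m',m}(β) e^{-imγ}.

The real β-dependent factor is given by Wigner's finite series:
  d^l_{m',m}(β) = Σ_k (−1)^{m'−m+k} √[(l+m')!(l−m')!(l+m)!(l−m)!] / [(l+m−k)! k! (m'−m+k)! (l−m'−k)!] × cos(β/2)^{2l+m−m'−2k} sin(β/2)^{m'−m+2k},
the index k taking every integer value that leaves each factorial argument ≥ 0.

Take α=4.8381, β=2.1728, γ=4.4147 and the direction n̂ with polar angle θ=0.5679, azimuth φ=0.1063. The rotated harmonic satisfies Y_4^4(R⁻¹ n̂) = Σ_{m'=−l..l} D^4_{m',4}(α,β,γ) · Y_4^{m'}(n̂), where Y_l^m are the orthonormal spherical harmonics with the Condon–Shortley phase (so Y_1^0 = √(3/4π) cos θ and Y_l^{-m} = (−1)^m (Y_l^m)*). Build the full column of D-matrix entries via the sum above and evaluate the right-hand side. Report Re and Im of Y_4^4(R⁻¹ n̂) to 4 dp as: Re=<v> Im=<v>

Re=0.0385 Im=-0.2666

Need the full column D^4_{m',4} for m'=−4..4 at α=4.8381, β=2.1728, γ=4.4147.
cos(β/2)=0.465674, sin(β/2)=0.884956
d^4_{-4,4}: single k=8 term ⇒ +0.376161;  D = -0.046078+0.373329i
d^4_{-3,4}: single k=7 term ⇒ +0.559860;  D = -0.559858+0.001628i
d^4_{-2,4}: single k=6 term ⇒ +0.551155;  D = -0.070693-0.546603i
d^4_{-1,4}: single k=5 term ⇒ +0.410156;  D = +0.396963-0.103194i
d^4_{0,4}: single k=4 term ⇒ +0.241304;  D = +0.089514+0.224087i
d^4_{1,4}: single k=3 term ⇒ +0.113572;  D = -0.099354+0.055022i
d^4_{2,4}: single k=2 term ⇒ +0.042259;  D = -0.024946-0.034110i
d^4_{3,4}: single k=1 term ⇒ +0.011886;  D = +0.008639-0.008164i
d^4_{4,4}: single k=0 term ⇒ +0.002211;  D = +0.001708+0.001404i
Y_4^{m'}(θ=0.5679,φ=0.1063) and Σ D·Y over m':
  (-0.0461+0.3733i)·(+0.0337-0.0153i)  (-0.5599+0.0016i)·(+0.1559-0.0515i)  (-0.0707-0.5466i)·(+0.3760-0.0812i)  (+0.3970-0.1032i)·(+0.4213-0.0449i)  (+0.0895+0.2241i)·(-0.0680+0.0000i)  (-0.0994+0.0550i)·(-0.4213-0.0449i)  (-0.0249-0.0341i)·(+0.3760+0.0812i)  (+0.0086-0.0082i)·(-0.1559-0.0515i)  (+0.0017+0.0014i)·(+0.0337+0.0153i)
Y_4^4(R⁻¹ n̂) = +0.038480-0.266631i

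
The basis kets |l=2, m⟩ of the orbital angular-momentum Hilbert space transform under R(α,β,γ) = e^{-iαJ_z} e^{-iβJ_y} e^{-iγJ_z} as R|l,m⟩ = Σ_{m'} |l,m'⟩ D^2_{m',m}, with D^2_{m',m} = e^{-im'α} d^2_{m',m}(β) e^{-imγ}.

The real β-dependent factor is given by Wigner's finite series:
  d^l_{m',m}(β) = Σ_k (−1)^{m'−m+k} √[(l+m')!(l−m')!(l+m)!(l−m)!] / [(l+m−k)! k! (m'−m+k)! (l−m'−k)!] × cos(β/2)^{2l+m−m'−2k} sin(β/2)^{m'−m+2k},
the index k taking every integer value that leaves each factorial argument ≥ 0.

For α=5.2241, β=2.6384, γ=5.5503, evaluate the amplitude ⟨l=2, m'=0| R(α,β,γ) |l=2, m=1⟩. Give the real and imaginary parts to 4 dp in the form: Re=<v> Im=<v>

Re=-0.3846 Im=-0.3461

D^2_{0,1}(5.2241,2.6384,5.5503) = e^{-i·0·5.2241}·d^2_{0,1}(2.6384)·e^{-i·1·5.5503}. Compute d first:
c=cos(2.6384/2)=0.248950, s=sin(2.6384/2)=0.968516; N=√[2·2·6·1]=4.898979
The bounds max(0,m−m')=1 and min(l+m,l−m')=2 give 2 terms
  k=1: (−1)^0·4.8990/(2)·0.2490^3·0.9685^1 = +0.036603
  k=2: (−1)^1·4.8990/(2)·0.2490^1·0.9685^3 = -0.553999
d^2_{0,1}(2.6384) = +0.036603 -0.553999 = -0.517396
Phases: e^{-i·(0)·5.2241}=+1.000000+0.000000i, e^{-i·(1)·5.5503}=+0.743247+0.669017i ⇒ D=-0.384553-0.346147i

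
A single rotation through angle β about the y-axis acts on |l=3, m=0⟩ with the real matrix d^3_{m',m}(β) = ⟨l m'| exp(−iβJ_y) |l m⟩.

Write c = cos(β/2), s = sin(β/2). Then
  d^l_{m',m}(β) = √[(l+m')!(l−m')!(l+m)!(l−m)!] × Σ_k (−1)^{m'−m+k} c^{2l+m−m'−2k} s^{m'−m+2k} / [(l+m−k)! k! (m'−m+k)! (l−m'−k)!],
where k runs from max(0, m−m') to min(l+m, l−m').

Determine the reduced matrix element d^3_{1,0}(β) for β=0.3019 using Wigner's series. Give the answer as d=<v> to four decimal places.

d^3_{1,0}(β=0.3019) via Wigner's sum:
With c≡cos(β/2)=0.988629 and s≡sin(β/2)=0.150377, N=[24·2·6·6]^{1/2}=41.569219
Admissible k: 0..2 (factorial args all ≥0)
  k=0: (−1)^1·41.5692/(12)·0.9886^5·0.1504^1 = -0.491971
  k=1: (−1)^2·41.5692/(4)·0.9886^3·0.1504^3 = +0.034148
  k=2: (−1)^3·41.5692/(12)·0.9886^1·0.1504^5 = -0.000263
d^3_{1,0}(0.3019) = -0.491971 +0.034148 -0.000263 = -0.458086

d=-0.4581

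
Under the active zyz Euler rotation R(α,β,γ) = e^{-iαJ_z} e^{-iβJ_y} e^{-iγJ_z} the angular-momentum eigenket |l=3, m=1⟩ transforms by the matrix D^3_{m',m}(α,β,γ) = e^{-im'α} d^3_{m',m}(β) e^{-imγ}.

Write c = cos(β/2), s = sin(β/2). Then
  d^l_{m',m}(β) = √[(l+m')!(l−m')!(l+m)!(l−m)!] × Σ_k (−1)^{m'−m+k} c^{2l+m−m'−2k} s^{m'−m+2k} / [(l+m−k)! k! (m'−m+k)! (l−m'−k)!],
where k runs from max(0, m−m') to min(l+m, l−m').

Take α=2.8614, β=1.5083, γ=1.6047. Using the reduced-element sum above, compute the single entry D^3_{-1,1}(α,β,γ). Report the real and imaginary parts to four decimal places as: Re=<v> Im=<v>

Split into d^3_{-1,1}(β=1.5083) × two z-phases.
c=cos(1.5083/2)=0.728854, s=sin(1.5083/2)=0.684669; N=√[2·24·24·2]=48.000000
k∈{2,3,4} keeps every argument non-negative
  k=2: (−1)^0·48.0000/(8)·0.7289^4·0.6847^2 = +0.793733
  k=3: (−1)^1·48.0000/(6)·0.7289^2·0.6847^4 = -0.933887
  k=4: (−1)^2·48.0000/(48)·0.7289^0·0.6847^6 = +0.103011
d^3_{-1,1}(1.5083) = +0.793733 -0.933887 +0.103011 = -0.037142
Phases: e^{-i·(-1)·2.8614}=-0.961002+0.276541i, e^{-i·(1)·1.6047}=-0.033897-0.999425i ⇒ D=-0.011475-0.035325i

Re=-0.0115 Im=-0.0353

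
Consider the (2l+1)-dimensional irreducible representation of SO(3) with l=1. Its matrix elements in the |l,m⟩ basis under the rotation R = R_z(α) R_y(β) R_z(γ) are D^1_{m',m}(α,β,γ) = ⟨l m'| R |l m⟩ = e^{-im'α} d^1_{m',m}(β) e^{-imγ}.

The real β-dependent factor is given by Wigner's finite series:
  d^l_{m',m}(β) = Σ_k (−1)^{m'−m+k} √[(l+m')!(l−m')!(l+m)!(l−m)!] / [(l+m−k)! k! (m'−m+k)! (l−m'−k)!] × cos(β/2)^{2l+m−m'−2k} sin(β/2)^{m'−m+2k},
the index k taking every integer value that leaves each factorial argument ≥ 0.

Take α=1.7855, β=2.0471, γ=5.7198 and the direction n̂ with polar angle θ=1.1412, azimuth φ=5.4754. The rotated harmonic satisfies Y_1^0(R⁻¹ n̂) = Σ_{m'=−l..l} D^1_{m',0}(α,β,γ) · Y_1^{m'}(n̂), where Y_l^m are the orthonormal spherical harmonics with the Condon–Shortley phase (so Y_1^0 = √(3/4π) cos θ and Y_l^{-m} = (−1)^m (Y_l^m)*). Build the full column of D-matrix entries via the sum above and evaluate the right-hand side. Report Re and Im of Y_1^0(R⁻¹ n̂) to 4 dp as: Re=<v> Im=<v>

Need the full column D^1_{m',0} for m'=−1..1 at α=1.7855, β=2.0471, γ=5.7198.
cos(β/2)=0.520338, sin(β/2)=0.853961
d^1_{-1,0}: single k=1 term ⇒ +0.628403;  D = -0.133886+0.613974i
d^1_{0,0}: k∈[0..1] ⇒ +0.270751 -0.729249 = -0.458497;  D = -0.458497+0.000000i
d^1_{1,0}: single k=0 term ⇒ -0.628403;  D = +0.133886+0.613974i
Y_1^{m'}(θ=1.1412,φ=5.4754) and Σ D·Y over m':
  (-0.1339+0.6140i)·(+0.2171+0.2270i)  (-0.4585+0.0000i)·(+0.2035+0.0000i)  (+0.1339+0.6140i)·(-0.2171+0.2270i)
Y_1^0(R⁻¹ n̂) = -0.430201+0.000000i

Re=-0.4302 Im=0.0000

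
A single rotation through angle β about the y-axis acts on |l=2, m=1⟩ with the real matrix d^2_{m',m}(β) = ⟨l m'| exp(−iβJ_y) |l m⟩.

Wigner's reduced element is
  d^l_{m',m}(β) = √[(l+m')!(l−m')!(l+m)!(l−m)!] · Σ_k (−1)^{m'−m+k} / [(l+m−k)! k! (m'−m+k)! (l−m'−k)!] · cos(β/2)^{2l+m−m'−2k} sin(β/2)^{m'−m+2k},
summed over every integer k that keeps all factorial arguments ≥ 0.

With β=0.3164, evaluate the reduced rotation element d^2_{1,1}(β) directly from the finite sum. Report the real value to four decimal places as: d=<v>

d=0.8784

d^2_{1,1}(β=0.3164) via Wigner's sum:
Half-angle: c=0.987512, s=0.157541. N=√(6·1·6·1)=6.000000
The bounds max(0,m−m')=0 and min(l+m,l−m')=1 give 2 terms
  k=0: (−1)^0·6.0000/(6)·0.9875^4·0.1575^0 = +0.950978
  k=1: (−1)^1·6.0000/(2)·0.9875^2·0.1575^2 = -0.072609
d^2_{1,1}(0.3164) = +0.950978 -0.072609 = +0.878368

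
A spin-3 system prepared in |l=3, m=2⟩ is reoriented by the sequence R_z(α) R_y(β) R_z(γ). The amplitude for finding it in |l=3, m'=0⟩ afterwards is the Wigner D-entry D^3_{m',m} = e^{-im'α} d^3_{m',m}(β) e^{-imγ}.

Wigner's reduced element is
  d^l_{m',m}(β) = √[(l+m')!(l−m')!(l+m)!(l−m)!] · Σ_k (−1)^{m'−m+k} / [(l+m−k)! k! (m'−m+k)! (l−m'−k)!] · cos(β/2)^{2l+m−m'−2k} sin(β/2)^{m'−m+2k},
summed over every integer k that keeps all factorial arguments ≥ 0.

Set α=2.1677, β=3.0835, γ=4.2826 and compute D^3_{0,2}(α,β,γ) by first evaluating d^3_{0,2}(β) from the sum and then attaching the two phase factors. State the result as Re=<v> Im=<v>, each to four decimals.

D^3_{0,2}(2.1677,3.0835,4.2826) = e^{-i·0·2.1677}·d^3_{0,2}(3.0835)·e^{-i·2·4.2826}. Compute d first:
c=cos(3.0835/2)=0.029042, s=sin(3.0835/2)=0.999578; N=√[6·6·120·1]=65.726707
k: max(0,(2)−(0))=2 … min(3+(2),3−(0))=3
  k=2: (−1)^0·65.7267/(12)·0.0290^4·0.9996^2 = +0.000004
  k=3: (−1)^1·65.7267/(12)·0.0290^2·0.9996^4 = -0.004612
d^3_{0,2}(3.0835) = +0.000004 -0.004612 = -0.004608
D = (+1.000000+0.000000i)·(-0.004608)·(-0.652757-0.757567i) = +0.003008+0.003491i

Re=0.0030 Im=0.0035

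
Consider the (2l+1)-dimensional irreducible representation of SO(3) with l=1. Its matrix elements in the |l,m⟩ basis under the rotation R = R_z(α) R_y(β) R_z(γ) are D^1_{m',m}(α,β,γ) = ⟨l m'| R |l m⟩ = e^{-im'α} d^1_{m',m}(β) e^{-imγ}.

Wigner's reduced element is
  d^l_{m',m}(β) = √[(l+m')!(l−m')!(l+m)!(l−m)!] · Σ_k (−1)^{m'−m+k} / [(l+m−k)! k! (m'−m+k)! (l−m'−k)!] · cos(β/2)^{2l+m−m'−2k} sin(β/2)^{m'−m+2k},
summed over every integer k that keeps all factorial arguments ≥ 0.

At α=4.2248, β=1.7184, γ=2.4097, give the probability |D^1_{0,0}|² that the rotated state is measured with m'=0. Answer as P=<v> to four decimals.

First d^1_{0,0}(β=1.7184), then the phase factors e^{-i(0)α} and e^{-i(0)γ}:
Half-angle: c=0.653044, s=0.757320. N=√(1·1·1·1)=1.000000
k∈{0,1} keeps every argument non-negative
  k=0: (−1)^0·1.0000/(1)·0.6530^2·0.7573^0 = +0.426466
  k=1: (−1)^1·1.0000/(1)·0.6530^0·0.7573^2 = -0.573534
d^1_{0,0}(1.7184) = +0.426466 -0.573534 = -0.147068
|D^1_{0,0}|² = |d^1_{0,0}(β)|² = (-0.147068)² = 0.021629 (the z-rotation phases have unit modulus)

P=0.0216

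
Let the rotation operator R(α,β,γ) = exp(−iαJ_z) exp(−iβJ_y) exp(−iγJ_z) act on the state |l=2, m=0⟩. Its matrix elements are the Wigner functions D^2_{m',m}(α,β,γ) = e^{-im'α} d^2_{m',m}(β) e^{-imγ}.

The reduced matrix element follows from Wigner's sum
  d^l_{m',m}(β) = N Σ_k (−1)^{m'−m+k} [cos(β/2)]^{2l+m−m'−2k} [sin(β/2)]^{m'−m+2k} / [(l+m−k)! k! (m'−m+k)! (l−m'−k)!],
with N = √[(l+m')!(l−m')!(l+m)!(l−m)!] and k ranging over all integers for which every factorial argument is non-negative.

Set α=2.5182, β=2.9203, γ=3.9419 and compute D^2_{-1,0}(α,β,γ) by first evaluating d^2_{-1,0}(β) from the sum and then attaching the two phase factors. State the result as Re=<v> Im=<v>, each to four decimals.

Split into d^2_{-1,0}(β=2.9203) × two z-phases.
With c≡cos(β/2)=0.110421 and s≡sin(β/2)=0.993885, N=[1·6·2·2]^{1/2}=4.898979
k∈{1,2} keeps every argument non-negative
  k=1: (−1)^0·4.8990/(2)·0.1104^3·0.9939^1 = +0.003278
  k=2: (−1)^1·4.8990/(2)·0.1104^1·0.9939^3 = -0.265543
d^2_{-1,0}(2.9203) = +0.003278 -0.265543 = -0.262265
Attach z-rotation phases: D = e^{-i(-1)(2.5182)}·(-0.262265)·e^{-i(0)(3.9419)} = +0.212934-0.153109i

Re=0.2129 Im=-0.1531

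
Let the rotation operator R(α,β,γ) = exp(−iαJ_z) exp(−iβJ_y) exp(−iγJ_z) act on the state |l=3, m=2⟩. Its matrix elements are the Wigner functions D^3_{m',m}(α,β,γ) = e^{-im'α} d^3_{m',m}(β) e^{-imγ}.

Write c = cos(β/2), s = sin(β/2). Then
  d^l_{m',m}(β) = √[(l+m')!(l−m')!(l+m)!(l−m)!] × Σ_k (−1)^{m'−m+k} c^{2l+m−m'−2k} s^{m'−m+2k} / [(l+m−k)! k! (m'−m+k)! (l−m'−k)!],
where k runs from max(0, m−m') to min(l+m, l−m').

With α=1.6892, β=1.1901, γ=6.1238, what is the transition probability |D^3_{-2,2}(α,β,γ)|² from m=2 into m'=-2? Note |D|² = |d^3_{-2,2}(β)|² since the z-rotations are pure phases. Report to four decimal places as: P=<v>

Split into d^3_{-2,2}(β=1.1901) × two z-phases.
c=cos(1.1901/2)=0.828120, s=sin(1.1901/2)=0.560550; N=√[1·120·120·1]=120.000000
The bounds max(0,m−m')=4 and min(l+m,l−m')=5 give 2 terms
  k=4: (−1)^0·120.0000/(24)·0.8281^2·0.5606^4 = +0.338544
  k=5: (−1)^1·120.0000/(120)·0.8281^0·0.5606^6 = -0.031023
d^3_{-2,2}(1.1901) = +0.338544 -0.031023 = +0.307521
|D^3_{-2,2}|² = |d^3_{-2,2}(β)|² = (+0.307521)² = 0.094569 (the z-rotation phases have unit modulus)

P=0.0946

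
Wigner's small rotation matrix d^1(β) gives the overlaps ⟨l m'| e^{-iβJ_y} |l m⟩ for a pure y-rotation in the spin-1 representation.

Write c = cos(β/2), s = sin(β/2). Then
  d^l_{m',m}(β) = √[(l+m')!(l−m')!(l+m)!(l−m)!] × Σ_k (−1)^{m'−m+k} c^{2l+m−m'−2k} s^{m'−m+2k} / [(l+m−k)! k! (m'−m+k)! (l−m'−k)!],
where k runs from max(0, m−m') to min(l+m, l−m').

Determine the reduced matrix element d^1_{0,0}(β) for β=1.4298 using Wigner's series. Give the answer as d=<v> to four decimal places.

d^1_{0,0}(β=1.4298) via Wigner's sum:
c=cos(1.4298/2)=0.755159, s=sin(1.4298/2)=0.655542; N=√[1·1·1·1]=1.000000
The bounds max(0,m−m')=0 and min(l+m,l−m')=1 give 2 terms
  k=0: (−1)^0·1.0000/(1)·0.7552^2·0.6555^0 = +0.570265
  k=1: (−1)^1·1.0000/(1)·0.7552^0·0.6555^2 = -0.429735
d^1_{0,0}(1.4298) = +0.570265 -0.429735 = +0.140530

d=0.1405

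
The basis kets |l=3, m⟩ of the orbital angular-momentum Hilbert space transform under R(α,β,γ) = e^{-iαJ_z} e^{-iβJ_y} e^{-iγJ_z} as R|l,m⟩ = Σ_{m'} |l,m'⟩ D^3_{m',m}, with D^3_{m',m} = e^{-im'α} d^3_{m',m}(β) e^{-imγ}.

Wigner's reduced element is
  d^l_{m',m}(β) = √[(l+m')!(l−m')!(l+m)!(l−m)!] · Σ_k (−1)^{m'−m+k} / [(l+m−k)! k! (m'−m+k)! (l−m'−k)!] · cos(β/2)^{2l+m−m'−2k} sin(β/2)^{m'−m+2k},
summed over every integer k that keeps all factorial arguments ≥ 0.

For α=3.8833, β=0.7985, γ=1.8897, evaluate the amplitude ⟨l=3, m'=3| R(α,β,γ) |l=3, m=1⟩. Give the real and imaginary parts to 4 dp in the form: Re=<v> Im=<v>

Re=0.2373 Im=-0.3487

D^3_{3,1}(3.8833,0.7985,1.8897) = e^{-i·3·3.8833}·d^3_{3,1}(0.7985)·e^{-i·1·1.8897}. Compute d first:
c=cos(0.7985/2)=0.921353, s=sin(0.7985/2)=0.388727; N=√[720·1·24·2]=185.903201
The bounds max(0,m−m')=0 and min(l+m,l−m')=0 give 1 term
  k=0: (−1)^2·185.9032/(48)·0.9214^4·0.3887^2 = +0.421735
d^3_{3,1}(0.7985) = +0.421735
Attach z-rotation phases: D = e^{-i(3)(3.8833)}·(+0.421735)·e^{-i(1)(1.8897)} = +0.237282-0.348651i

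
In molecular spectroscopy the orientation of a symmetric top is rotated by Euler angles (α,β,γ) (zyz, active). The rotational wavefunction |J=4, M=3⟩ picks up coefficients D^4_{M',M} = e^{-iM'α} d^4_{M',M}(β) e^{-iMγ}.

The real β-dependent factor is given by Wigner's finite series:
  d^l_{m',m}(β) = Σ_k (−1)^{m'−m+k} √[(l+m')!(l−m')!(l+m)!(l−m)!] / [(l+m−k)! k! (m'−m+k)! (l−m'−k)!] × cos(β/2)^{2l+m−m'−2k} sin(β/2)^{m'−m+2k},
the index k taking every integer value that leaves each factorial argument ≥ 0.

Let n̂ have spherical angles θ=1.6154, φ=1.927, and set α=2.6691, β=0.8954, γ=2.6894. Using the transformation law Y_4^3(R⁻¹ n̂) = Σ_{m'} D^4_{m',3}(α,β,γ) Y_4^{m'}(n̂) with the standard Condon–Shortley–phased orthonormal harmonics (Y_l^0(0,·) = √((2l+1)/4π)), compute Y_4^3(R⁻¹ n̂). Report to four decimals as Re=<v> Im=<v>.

Re=0.0454 Im=-0.3991

Need the full column D^4_{m',3} for m'=−4..4 at α=2.6691, β=0.8954, γ=2.6894.
cos(β/2)=0.901445, sin(β/2)=0.432893
d^4_{-4,3}: single k=7 term ⇒ +0.007264;  D = -0.006255+0.003693i
d^4_{-3,3}: k∈[6..7] ⇒ +0.037434 -0.001233 = +0.036200;  D = +0.036133-0.002203i
d^4_{-2,3}: k∈[5..6] ⇒ +0.124999 -0.009609 = +0.115391;  D = -0.105754-0.046164i
d^4_{-1,3}: k∈[4..5] ⇒ +0.306761 -0.042446 = +0.264315;  D = +0.167575+0.204404i
d^4_{0,3}: k∈[3..4] ⇒ +0.571351 -0.131761 = +0.439591;  D = -0.093450-0.429543i
d^4_{1,3}: k∈[2..3] ⇒ +0.798120 -0.306761 = +0.491359;  D = -0.125499+0.475061i
d^4_{2,3}: k∈[1..2] ⇒ +0.783466 -0.542032 = +0.241434;  D = +0.161143-0.179787i
d^4_{3,3}: k∈[0..1] ⇒ +0.436028 -0.703875 = -0.267847;  D = +0.249959-0.096242i
d^4_{4,3}: single k=0 term ⇒ -0.592244;  D = -0.588985-0.062046i
Y_4^{m'}(θ=1.6154,φ=1.927) and Σ D·Y over m':
  (-0.0063+0.0037i)·(+0.0641-0.4361i)  (+0.0361-0.0022i)·(-0.0488-0.0268i)  (-0.1058-0.0462i)·(+0.2491-0.2152i)  (+0.1676+0.2044i)·(-0.0219-0.0590i)  (-0.0934-0.4295i)·(+0.3111+0.0000i)  (-0.1255+0.4751i)·(+0.0219-0.0590i)  (+0.1611-0.1798i)·(+0.2491+0.2152i)  (+0.2500-0.0962i)·(+0.0488-0.0268i)  (-0.5890-0.0620i)·(+0.0641+0.4361i)
Y_4^3(R⁻¹ n̂) = +0.045423-0.399129i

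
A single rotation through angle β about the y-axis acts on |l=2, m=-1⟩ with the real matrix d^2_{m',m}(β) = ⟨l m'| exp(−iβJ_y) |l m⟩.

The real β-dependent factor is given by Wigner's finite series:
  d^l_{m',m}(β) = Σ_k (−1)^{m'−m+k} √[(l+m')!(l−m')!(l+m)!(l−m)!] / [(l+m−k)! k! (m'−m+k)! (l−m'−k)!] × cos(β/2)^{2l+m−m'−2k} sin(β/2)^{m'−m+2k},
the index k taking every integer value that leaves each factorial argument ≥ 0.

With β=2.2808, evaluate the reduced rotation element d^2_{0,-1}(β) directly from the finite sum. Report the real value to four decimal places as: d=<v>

d=0.6054

d^2_{0,-1}(β=2.2808) via Wigner's sum:
c=cos(2.2808/2)=0.417231, s=sin(2.2808/2)=0.908800; N=√[2·2·1·6]=4.898979
Admissible k: 0..1 (factorial args all ≥0)
  k=0: (−1)^1·4.8990/(2)·0.4172^3·0.9088^1 = -0.161687
  k=1: (−1)^2·4.8990/(2)·0.4172^1·0.9088^3 = +0.767110
d^2_{0,-1}(2.2808) = -0.161687 +0.767110 = +0.605424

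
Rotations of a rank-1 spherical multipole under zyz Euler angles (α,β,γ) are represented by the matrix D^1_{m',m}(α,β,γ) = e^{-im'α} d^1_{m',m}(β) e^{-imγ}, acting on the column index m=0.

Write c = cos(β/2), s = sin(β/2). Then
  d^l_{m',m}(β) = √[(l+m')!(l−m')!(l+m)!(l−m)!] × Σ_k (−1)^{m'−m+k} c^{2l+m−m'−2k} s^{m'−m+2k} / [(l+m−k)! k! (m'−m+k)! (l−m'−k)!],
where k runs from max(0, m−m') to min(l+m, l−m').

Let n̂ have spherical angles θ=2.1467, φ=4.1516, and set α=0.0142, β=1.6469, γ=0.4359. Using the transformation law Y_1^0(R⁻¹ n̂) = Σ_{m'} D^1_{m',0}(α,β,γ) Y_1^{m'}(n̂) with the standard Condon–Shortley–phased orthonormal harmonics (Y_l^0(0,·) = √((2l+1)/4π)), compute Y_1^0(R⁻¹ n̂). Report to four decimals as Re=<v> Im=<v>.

Re=-0.2020 Im=0.0000

Need the full column D^1_{m',0} for m'=−1..1 at α=0.0142, β=1.6469, γ=0.4359.
cos(β/2)=0.679695, sin(β/2)=0.733495
d^1_{-1,0}: single k=1 term ⇒ +0.705060;  D = +0.704989+0.010012i
d^1_{0,0}: k∈[0..1] ⇒ +0.461985 -0.538015 = -0.076030;  D = -0.076030+0.000000i
d^1_{1,0}: single k=0 term ⇒ -0.705060;  D = -0.704989+0.010012i
Y_1^{m'}(θ=2.1467,φ=4.1516) and Σ D·Y over m':
  (+0.7050+0.0100i)·(-0.1541+0.2454i)  (-0.0760+0.0000i)·(-0.2661+0.0000i)  (-0.7050+0.0100i)·(+0.1541+0.2454i)
Y_1^0(R⁻¹ n̂) = -0.201979+0.000000i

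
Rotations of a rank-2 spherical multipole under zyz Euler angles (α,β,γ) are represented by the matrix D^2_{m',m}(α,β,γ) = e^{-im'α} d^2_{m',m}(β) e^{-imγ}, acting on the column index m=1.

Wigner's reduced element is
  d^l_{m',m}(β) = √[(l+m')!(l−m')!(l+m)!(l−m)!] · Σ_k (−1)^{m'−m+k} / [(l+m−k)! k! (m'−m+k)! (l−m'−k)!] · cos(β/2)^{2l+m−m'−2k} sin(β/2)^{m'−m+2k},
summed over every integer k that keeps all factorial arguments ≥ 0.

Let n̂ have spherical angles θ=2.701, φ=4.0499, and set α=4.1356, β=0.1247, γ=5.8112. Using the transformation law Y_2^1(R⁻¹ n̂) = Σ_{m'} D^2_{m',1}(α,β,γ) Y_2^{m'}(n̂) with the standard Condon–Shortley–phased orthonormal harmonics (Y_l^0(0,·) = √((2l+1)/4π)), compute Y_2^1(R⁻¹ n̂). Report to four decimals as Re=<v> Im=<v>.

Re=0.3212 Im=0.1372

Need the full column D^2_{m',1} for m'=−2..2 at α=4.1356, β=0.1247, γ=5.8112.
cos(β/2)=0.998057, sin(β/2)=0.062310
d^2_{-2,1}: single k=3 term ⇒ +0.000483;  D = -0.000375+0.000304i
d^2_{-1,1}: k∈[2..3] ⇒ +0.011602 -0.000015 = +0.011587;  D = -0.001212-0.011524i
d^2_{0,1}: k∈[1..2] ⇒ +0.151739 -0.000591 = +0.151147;  D = +0.134622+0.068720i
d^2_{1,1}: k∈[0..1] ⇒ +0.992250 -0.011602 = +0.980648;  D = -0.850038+0.488984i
d^2_{2,1}: single k=0 term ⇒ -0.123894;  D = -0.006782+0.123708i
Y_2^{m'}(θ=2.701,φ=4.0499) and Σ D·Y over m':
  (-0.0004+0.0003i)·(-0.0171-0.0681i)  (-0.0012-0.0115i)·(+0.1833-0.2350i)  (+0.1346+0.0687i)·(+0.4587+0.0000i)  (-0.8500+0.4890i)·(-0.1833-0.2350i)  (-0.0068+0.1237i)·(-0.0171+0.0681i)
Y_2^1(R⁻¹ n̂) = +0.321240+0.137239i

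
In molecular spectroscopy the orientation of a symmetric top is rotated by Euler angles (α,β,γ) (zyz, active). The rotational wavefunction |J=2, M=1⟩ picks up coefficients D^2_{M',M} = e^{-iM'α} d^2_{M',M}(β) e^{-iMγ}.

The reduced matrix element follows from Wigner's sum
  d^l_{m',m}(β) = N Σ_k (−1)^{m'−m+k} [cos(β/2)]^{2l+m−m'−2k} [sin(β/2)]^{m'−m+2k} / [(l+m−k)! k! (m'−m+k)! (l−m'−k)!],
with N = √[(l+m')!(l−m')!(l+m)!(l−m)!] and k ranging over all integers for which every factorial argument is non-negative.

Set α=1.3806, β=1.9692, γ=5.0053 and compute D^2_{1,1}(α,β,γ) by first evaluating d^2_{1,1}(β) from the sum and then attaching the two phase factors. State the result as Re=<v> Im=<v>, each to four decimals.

First d^2_{1,1}(β=1.9692), then the phase factors e^{-i(1)α} and e^{-i(1)γ}:
With c≡cos(β/2)=0.553196 and s≡sin(β/2)=0.833051, N=[6·1·6·1]^{1/2}=6.000000
k∈{0,1} keeps every argument non-negative
  k=0: (−1)^0·6.0000/(6)·0.5532^4·0.8331^0 = +0.093652
  k=1: (−1)^1·6.0000/(2)·0.5532^2·0.8331^2 = -0.637123
d^2_{1,1}(1.9692) = +0.093652 -0.637123 = -0.543470
Phases: e^{-i·(1)·1.3806}=+0.189052-0.981967i, e^{-i·(1)·5.0053}=+0.288740+0.957407i ⇒ D=-0.540606+0.055724i

Re=-0.5406 Im=0.0557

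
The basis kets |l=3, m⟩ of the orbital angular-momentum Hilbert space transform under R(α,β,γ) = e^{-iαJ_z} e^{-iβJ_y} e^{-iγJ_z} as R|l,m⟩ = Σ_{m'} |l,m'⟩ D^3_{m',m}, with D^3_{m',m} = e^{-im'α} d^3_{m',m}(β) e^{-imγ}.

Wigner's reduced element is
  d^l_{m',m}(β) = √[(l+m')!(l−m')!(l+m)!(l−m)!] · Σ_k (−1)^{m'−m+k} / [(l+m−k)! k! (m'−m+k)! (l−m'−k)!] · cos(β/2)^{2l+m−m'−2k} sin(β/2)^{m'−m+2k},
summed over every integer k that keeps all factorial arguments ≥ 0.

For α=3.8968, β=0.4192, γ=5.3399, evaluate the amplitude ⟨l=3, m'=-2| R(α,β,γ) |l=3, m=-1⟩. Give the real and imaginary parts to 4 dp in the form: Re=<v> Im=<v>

First d^3_{-2,-1}(β=0.4192), then the phase factors e^{-i(-2)α} and e^{-i(-1)γ}:
With c≡cos(β/2)=0.978114 and s≡sin(β/2)=0.208069, N=[1·120·2·24]^{1/2}=75.894664
Admissible k: 1..2 (factorial args all ≥0)
  k=1: (−1)^0·75.8947/(24)·0.9781^5·0.2081^1 = +0.589053
  k=2: (−1)^1·75.8947/(12)·0.9781^3·0.2081^3 = -0.053311
d^3_{-2,-1}(0.4192) = +0.589053 -0.053311 = +0.535742
Phases: e^{-i·(-2)·3.8968}=+0.060345+0.998178i, e^{-i·(-1)·5.3399}=+0.587132-0.809491i ⇒ D=+0.451870+0.287808i

Re=0.4519 Im=0.2878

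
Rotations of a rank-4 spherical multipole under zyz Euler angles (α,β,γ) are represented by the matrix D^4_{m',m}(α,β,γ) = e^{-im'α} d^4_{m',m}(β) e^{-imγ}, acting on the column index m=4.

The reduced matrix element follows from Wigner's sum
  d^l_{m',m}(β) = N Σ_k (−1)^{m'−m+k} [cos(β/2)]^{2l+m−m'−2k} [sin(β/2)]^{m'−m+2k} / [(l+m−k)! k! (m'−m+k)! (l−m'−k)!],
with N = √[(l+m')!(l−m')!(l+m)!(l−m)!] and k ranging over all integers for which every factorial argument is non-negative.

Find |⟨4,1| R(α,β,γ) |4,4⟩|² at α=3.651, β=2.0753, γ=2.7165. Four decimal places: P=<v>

P=0.0263

D^4_{1,4}(3.651,2.0753,2.7165) = e^{-i·1·3.651}·d^4_{1,4}(2.0753)·e^{-i·4·2.7165}. Compute d first:
Half-angle: c=0.508246, s=0.861212. N=√(120·6·40320·1)=5387.986637
k∈{3} keeps every argument non-negative
  k=3: (−1)^0·5387.9866/(720)·0.5082^5·0.8612^3 = +0.162103
d^4_{1,4}(2.0753) = +0.162103
|D^4_{1,4}|² = |d^4_{1,4}(β)|² = (+0.162103)² = 0.026278 (the z-rotation phases have unit modulus)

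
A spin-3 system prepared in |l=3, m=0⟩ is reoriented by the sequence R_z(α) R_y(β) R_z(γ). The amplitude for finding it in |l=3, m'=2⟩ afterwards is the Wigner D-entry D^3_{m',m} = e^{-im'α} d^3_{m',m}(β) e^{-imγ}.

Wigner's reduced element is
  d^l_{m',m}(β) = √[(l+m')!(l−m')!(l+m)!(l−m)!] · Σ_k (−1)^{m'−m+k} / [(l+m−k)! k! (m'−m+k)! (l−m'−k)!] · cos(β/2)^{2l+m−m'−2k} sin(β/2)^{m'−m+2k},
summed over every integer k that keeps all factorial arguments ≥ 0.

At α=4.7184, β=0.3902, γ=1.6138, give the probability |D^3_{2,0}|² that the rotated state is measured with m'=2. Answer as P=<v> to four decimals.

First d^3_{2,0}(β=0.3902), then the phase factors e^{-i(2)α} and e^{-i(0)γ}:
c=cos(0.3902/2)=0.981028, s=sin(0.3902/2)=0.193865; N=√[120·1·6·6]=65.726707
k∈{0,1} keeps every argument non-negative
  k=0: (−1)^2·65.7267/(12)·0.9810^4·0.1939^2 = +0.190671
  k=1: (−1)^3·65.7267/(12)·0.9810^2·0.1939^4 = -0.007446
d^3_{2,0}(0.3902) = +0.190671 -0.007446 = +0.183225
|D^3_{2,0}|² = |d^3_{2,0}(β)|² = (+0.183225)² = 0.033571 (the z-rotation phases have unit modulus)

P=0.0336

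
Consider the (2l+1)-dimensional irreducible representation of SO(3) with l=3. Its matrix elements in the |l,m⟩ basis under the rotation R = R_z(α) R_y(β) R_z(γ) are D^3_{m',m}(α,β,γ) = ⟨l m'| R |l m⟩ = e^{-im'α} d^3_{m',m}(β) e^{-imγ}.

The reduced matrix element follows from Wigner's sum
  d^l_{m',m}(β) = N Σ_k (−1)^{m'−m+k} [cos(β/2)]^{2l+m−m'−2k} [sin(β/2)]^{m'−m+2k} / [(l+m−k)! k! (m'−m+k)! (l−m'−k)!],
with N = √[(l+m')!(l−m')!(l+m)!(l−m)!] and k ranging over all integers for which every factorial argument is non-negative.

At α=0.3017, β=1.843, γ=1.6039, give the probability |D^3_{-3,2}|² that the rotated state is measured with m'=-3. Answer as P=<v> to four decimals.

Split into d^3_{-3,2}(β=1.843) × two z-phases.
With c≡cos(β/2)=0.604626 and s≡sin(β/2)=0.796509, N=[1·720·120·1]^{1/2}=293.938769
k∈{5} keeps every argument non-negative
  k=5: (−1)^0·293.9388/(120)·0.6046^1·0.7965^5 = +0.474807
d^3_{-3,2}(1.843) = +0.474807
|D^3_{-3,2}|² = |d^3_{-3,2}(β)|² = (+0.474807)² = 0.225442 (the z-rotation phases have unit modulus)

P=0.2254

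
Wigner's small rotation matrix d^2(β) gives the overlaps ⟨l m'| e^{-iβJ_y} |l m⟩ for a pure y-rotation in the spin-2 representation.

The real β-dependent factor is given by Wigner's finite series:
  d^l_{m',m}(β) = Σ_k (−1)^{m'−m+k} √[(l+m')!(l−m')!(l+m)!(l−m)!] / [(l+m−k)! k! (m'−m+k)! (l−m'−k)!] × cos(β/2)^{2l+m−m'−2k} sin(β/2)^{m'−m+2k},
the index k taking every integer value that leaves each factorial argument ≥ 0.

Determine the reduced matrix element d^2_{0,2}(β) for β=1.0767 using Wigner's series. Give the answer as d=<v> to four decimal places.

d=0.4746

d^2_{0,2}(β=1.0767) via Wigner's sum:
Half-angle: c=0.858556, s=0.512720. N=√(2·2·24·1)=9.797959
k: max(0,(2)−(0))=2 … min(2+(2),2−(0))=2
  k=2: (−1)^0·9.7980/(4)·0.8586^2·0.5127^2 = +0.474650
d^2_{0,2}(1.0767) = +0.474650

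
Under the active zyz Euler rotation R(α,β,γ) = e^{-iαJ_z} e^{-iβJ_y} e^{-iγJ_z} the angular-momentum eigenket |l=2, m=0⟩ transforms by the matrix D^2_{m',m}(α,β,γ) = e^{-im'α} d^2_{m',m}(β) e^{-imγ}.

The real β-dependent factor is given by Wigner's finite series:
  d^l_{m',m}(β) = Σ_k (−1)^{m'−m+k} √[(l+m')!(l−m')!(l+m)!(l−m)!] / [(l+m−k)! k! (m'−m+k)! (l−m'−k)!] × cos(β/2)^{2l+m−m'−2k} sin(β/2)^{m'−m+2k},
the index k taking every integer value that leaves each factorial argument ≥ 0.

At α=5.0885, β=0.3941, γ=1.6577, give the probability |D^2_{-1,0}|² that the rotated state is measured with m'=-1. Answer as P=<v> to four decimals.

Split into d^2_{-1,0}(β=0.3941) × two z-phases.
Half-angle: c=0.980648, s=0.195777. N=√(1·6·2·2)=4.898979
Admissible k: 1..2 (factorial args all ≥0)
  k=1: (−1)^0·4.8990/(2)·0.9806^3·0.1958^1 = +0.452249
  k=2: (−1)^1·4.8990/(2)·0.9806^1·0.1958^3 = -0.018025
d^2_{-1,0}(0.3941) = +0.452249 -0.018025 = +0.434224
|D^2_{-1,0}|² = |d^2_{-1,0}(β)|² = (+0.434224)² = 0.188551 (the z-rotation phases have unit modulus)

P=0.1886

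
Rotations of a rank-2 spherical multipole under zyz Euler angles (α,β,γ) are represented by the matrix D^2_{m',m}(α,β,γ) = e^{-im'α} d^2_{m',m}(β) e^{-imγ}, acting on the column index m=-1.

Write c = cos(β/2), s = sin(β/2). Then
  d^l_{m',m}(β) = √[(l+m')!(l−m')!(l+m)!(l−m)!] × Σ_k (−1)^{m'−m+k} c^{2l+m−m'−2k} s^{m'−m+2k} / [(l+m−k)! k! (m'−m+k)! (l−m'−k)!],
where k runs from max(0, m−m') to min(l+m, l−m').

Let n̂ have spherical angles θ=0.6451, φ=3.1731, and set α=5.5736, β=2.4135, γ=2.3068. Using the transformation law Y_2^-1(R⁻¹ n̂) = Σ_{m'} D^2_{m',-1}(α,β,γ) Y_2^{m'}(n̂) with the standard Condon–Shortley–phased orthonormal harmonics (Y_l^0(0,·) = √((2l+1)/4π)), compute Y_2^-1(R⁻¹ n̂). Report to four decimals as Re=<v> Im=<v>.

Re=0.1145 Im=0.2901

Need the full column D^2_{m',-1} for m'=−2..2 at α=5.5736, β=2.4135, γ=2.3068.
cos(β/2)=0.356058, sin(β/2)=0.934464
d^2_{-2,-1}: single k=1 term ⇒ +0.084364;  D = +0.053255+0.065431i
d^2_{-1,-1}: k∈[0..1] ⇒ +0.016073 -0.332115 = -0.316042;  D = +0.008348-0.315932i
d^2_{0,-1}: k∈[0..1] ⇒ -0.103324 +0.711679 = +0.608355;  D = -0.408408+0.450887i
d^2_{1,-1}: k∈[0..1] ⇒ +0.332115 -0.762518 = -0.430403;  D = +0.427033-0.053749i
d^2_{2,-1}: single k=0 term ⇒ -0.581083;  D = +0.484656+0.320572i
Y_2^{m'}(θ=0.6451,φ=3.1731) and Σ D·Y over m':
  (+0.0533+0.0654i)·(+0.1394-0.0088i)  (+0.0083-0.3159i)·(-0.3710+0.0117i)  (-0.4084+0.4509i)·(+0.2887+0.0000i)  (+0.4270-0.0537i)·(+0.3710+0.0117i)  (+0.4847+0.3206i)·(+0.1394+0.0088i)
Y_2^-1(R⁻¹ n̂) = +0.114465+0.290123i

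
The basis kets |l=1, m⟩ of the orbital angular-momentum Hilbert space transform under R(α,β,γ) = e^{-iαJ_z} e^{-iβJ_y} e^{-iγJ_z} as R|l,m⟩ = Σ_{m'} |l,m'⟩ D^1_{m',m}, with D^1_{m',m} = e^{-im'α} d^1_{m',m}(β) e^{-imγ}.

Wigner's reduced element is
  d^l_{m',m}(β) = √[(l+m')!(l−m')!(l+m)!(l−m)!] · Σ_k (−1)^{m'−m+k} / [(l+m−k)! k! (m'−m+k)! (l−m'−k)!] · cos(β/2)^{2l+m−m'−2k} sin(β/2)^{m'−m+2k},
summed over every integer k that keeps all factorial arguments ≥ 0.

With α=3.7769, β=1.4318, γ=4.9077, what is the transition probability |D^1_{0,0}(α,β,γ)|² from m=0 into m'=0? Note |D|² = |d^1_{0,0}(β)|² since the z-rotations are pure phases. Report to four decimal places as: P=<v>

First d^1_{0,0}(β=1.4318), then the phase factors e^{-i(0)α} and e^{-i(0)γ}:
Half-angle: c=0.754503, s=0.656297. N=√(1·1·1·1)=1.000000
k: max(0,(0)−(0))=0 … min(1+(0),1−(0))=1
  k=0: (−1)^0·1.0000/(1)·0.7545^2·0.6563^0 = +0.569275
  k=1: (−1)^1·1.0000/(1)·0.7545^0·0.6563^2 = -0.430725
d^1_{0,0}(1.4318) = +0.569275 -0.430725 = +0.138549
|D^1_{0,0}|² = |d^1_{0,0}(β)|² = (+0.138549)² = 0.019196 (the z-rotation phases have unit modulus)

P=0.0192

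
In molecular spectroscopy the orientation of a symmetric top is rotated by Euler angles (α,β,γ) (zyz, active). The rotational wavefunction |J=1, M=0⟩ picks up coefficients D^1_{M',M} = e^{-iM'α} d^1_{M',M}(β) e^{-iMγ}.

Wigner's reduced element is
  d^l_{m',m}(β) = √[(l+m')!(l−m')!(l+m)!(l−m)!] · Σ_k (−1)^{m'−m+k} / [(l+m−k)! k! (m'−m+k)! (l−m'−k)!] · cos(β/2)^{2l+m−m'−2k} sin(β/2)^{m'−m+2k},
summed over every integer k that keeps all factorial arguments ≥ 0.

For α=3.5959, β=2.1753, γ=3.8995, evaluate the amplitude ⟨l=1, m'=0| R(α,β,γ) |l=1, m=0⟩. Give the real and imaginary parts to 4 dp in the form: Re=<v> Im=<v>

Re=-0.5684 Im=0.0000

Split into d^1_{0,0}(β=2.1753) × two z-phases.
Half-angle: c=0.464568, s=0.885538. N=√(1·1·1·1)=1.000000
Admissible k: 0..1 (factorial args all ≥0)
  k=0: (−1)^0·1.0000/(1)·0.4646^2·0.8855^0 = +0.215823
  k=1: (−1)^1·1.0000/(1)·0.4646^0·0.8855^2 = -0.784177
d^1_{0,0}(2.1753) = +0.215823 -0.784177 = -0.568354
D = (+1.000000+0.000000i)·(-0.568354)·(+1.000000+0.000000i) = -0.568354+0.000000i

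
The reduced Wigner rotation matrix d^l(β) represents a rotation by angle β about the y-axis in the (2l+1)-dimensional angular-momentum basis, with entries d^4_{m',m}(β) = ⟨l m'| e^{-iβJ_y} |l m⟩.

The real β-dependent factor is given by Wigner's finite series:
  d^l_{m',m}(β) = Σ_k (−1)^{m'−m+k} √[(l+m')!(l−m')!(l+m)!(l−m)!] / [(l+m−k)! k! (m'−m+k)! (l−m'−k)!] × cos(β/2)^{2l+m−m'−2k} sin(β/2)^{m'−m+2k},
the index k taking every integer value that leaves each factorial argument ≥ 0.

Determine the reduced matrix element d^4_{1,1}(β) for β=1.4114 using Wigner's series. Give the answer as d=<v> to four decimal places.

d=0.2362

d^4_{1,1}(β=1.4114) via Wigner's sum:
c=cos(1.4114/2)=0.761158, s=sin(1.4114/2)=0.648567; N=√[120·6·120·6]=720.000000
The bounds max(0,m−m')=0 and min(l+m,l−m')=3 give 4 terms
  k=0: (−1)^0·720.0000/(720)·0.7612^8·0.6486^0 = +0.112667
  k=1: (−1)^1·720.0000/(48)·0.7612^6·0.6486^2 = -1.227012
  k=2: (−1)^2·720.0000/(24)·0.7612^4·0.6486^4 = +1.781717
  k=3: (−1)^3·720.0000/(72)·0.7612^2·0.6486^6 = -0.431199
d^4_{1,1}(1.4114) = +0.112667 -1.227012 +1.781717 -0.431199 = +0.236174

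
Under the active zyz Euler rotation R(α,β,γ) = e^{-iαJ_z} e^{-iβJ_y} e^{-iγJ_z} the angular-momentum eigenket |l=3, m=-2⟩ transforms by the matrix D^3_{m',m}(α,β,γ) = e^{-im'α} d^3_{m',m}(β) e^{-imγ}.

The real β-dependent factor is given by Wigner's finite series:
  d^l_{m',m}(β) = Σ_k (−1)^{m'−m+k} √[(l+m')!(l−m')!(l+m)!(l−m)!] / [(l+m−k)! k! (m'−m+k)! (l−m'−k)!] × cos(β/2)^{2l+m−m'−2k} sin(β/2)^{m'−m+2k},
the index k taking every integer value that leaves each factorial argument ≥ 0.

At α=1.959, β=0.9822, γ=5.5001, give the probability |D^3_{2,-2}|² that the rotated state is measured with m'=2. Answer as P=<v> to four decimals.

P=0.0329

Split into d^3_{2,-2}(β=0.9822) × two z-phases.
c=cos(0.9822/2)=0.881815, s=sin(0.9822/2)=0.471596; N=√[120·1·1·120]=120.000000
k∈{0,1} keeps every argument non-negative
  k=0: (−1)^4·120.0000/(24)·0.8818^2·0.4716^4 = +0.192312
  k=1: (−1)^5·120.0000/(120)·0.8818^0·0.4716^6 = -0.011001
d^3_{2,-2}(0.9822) = +0.192312 -0.011001 = +0.181311
|D^3_{2,-2}|² = |d^3_{2,-2}(β)|² = (+0.181311)² = 0.032874 (the z-rotation phases have unit modulus)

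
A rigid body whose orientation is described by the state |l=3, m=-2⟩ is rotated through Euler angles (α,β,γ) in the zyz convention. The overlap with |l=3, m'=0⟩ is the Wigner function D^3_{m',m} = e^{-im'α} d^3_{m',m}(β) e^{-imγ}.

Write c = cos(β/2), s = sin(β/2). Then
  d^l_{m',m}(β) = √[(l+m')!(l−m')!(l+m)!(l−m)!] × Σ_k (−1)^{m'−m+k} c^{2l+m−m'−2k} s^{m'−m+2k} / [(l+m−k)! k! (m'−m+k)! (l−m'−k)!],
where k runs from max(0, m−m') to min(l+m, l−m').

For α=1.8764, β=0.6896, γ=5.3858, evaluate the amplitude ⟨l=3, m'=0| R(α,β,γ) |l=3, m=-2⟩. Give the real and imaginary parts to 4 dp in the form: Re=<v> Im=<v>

Re=-0.0950 Im=-0.4169

Split into d^3_{0,-2}(β=0.6896) × two z-phases.
c=cos(0.6896/2)=0.941143, s=sin(0.6896/2)=0.338008; N=√[6·6·1·120]=65.726707
The bounds max(0,m−m')=0 and min(l+m,l−m')=1 give 2 terms
  k=0: (−1)^2·65.7267/(12)·0.9411^4·0.3380^2 = +0.490951
  k=1: (−1)^3·65.7267/(12)·0.9411^2·0.3380^4 = -0.063326
d^3_{0,-2}(0.6896) = +0.490951 -0.063326 = +0.427625
Phases: e^{-i·(0)·1.8764}=+1.000000+0.000000i, e^{-i·(-2)·5.3858}=-0.222106-0.975022i ⇒ D=-0.094978-0.416944i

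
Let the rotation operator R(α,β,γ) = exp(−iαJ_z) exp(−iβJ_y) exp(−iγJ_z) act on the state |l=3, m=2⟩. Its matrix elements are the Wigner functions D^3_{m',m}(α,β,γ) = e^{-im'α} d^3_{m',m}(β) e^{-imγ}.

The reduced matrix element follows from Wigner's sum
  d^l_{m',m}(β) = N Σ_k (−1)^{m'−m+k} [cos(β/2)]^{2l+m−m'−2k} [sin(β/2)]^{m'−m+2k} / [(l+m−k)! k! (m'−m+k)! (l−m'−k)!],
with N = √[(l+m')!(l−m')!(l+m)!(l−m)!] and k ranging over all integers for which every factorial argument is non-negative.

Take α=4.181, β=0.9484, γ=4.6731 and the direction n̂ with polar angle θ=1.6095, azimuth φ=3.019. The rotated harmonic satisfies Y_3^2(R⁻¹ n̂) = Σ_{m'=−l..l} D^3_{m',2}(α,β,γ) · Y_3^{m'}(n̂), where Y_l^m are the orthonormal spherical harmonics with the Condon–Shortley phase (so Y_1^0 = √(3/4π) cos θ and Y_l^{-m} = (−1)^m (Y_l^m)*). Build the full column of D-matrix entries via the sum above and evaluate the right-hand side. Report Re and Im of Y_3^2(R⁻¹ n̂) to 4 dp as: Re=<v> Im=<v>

Re=0.2243 Im=0.1661

Need the full column D^3_{m',2} for m'=−3..3 at α=4.181, β=0.9484, γ=4.6731.
cos(β/2)=0.889658, sin(β/2)=0.456627
d^3_{-3,2}: single k=5 term ⇒ +0.043262;  D = -0.043196-0.002387i
d^3_{-2,2}: k∈[4..5] ⇒ +0.172053 -0.009065 = +0.162988;  D = +0.090219-0.135741i
d^3_{-1,2}: k∈[3..4] ⇒ +0.424018 -0.055851 = +0.368167;  D = +0.161071+0.331063i
d^3_{0,2}: k∈[2..3] ⇒ +0.715445 -0.188475 = +0.526971;  D = -0.525345-0.041366i
d^3_{1,2}: k∈[1..2] ⇒ +0.804781 -0.424018 = +0.380763;  D = +0.218116-0.312099i
d^3_{2,2}: k∈[0..1] ⇒ +0.495838 -0.653109 = -0.157272;  D = -0.065482-0.142991i
d^3_{3,2}: single k=0 term ⇒ -0.623381;  D = +0.620144+0.063443i
Y_3^{m'}(θ=1.6095,φ=3.019) and Σ D·Y over m':
  (-0.0432-0.0024i)·(-0.3884-0.1497i)  (+0.0902-0.1357i)·(-0.0383-0.0096i)  (+0.1611+0.3311i)·(+0.3181+0.0392i)  (-0.5253-0.0414i)·(+0.0432+0.0000i)  (+0.2181-0.3121i)·(-0.3181+0.0392i)  (-0.0655-0.1430i)·(-0.0383+0.0096i)  (+0.6201+0.0634i)·(+0.3884-0.1497i)
Y_3^2(R⁻¹ n̂) = +0.224343+0.166077i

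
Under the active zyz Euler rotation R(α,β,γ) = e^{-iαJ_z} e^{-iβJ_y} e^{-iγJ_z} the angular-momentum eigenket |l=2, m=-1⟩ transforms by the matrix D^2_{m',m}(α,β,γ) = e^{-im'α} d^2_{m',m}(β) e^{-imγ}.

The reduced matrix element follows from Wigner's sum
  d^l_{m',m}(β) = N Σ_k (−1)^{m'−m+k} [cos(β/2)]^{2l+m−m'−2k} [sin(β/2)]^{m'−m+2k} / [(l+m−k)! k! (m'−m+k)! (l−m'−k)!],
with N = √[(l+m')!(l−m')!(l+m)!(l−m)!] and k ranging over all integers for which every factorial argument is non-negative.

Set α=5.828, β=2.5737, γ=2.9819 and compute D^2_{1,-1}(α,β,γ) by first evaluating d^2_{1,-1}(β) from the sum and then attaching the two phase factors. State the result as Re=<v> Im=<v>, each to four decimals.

Re=0.6048 Im=0.1841

First d^2_{1,-1}(β=2.5737), then the phase factors e^{-i(1)α} and e^{-i(-1)γ}:
c=cos(2.5737/2)=0.280146, s=sin(2.5737/2)=0.959957; N=√[6·1·1·6]=6.000000
The bounds max(0,m−m')=0 and min(l+m,l−m')=1 give 2 terms
  k=0: (−1)^2·6.0000/(2)·0.2801^2·0.9600^2 = +0.216967
  k=1: (−1)^3·6.0000/(6)·0.2801^0·0.9600^4 = -0.849196
d^2_{1,-1}(2.5737) = +0.216967 -0.849196 = -0.632228
Phases: e^{-i·(1)·5.828}=+0.898180+0.439629i, e^{-i·(-1)·2.9819}=-0.987276+0.159015i ⇒ D=+0.604827+0.184112i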